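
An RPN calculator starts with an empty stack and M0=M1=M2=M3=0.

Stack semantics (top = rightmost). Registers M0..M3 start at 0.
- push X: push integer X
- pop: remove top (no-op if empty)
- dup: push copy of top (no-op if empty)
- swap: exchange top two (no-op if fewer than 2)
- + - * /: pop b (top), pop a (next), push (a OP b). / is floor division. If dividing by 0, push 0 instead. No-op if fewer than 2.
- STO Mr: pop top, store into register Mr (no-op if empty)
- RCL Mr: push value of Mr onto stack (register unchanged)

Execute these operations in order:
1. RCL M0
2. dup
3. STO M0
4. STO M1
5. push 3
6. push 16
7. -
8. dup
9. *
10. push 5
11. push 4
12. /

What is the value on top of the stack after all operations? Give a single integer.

Answer: 1

Derivation:
After op 1 (RCL M0): stack=[0] mem=[0,0,0,0]
After op 2 (dup): stack=[0,0] mem=[0,0,0,0]
After op 3 (STO M0): stack=[0] mem=[0,0,0,0]
After op 4 (STO M1): stack=[empty] mem=[0,0,0,0]
After op 5 (push 3): stack=[3] mem=[0,0,0,0]
After op 6 (push 16): stack=[3,16] mem=[0,0,0,0]
After op 7 (-): stack=[-13] mem=[0,0,0,0]
After op 8 (dup): stack=[-13,-13] mem=[0,0,0,0]
After op 9 (*): stack=[169] mem=[0,0,0,0]
After op 10 (push 5): stack=[169,5] mem=[0,0,0,0]
After op 11 (push 4): stack=[169,5,4] mem=[0,0,0,0]
After op 12 (/): stack=[169,1] mem=[0,0,0,0]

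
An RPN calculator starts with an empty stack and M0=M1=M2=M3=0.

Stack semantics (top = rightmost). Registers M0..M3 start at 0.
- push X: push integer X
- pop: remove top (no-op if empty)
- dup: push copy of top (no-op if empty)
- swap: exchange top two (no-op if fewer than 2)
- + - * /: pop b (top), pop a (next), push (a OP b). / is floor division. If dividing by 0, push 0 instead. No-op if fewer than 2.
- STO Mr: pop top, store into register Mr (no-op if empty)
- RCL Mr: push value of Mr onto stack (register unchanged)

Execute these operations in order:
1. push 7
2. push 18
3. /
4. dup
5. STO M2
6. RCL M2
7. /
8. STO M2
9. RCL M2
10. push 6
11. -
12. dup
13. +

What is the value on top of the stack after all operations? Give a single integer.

Answer: -12

Derivation:
After op 1 (push 7): stack=[7] mem=[0,0,0,0]
After op 2 (push 18): stack=[7,18] mem=[0,0,0,0]
After op 3 (/): stack=[0] mem=[0,0,0,0]
After op 4 (dup): stack=[0,0] mem=[0,0,0,0]
After op 5 (STO M2): stack=[0] mem=[0,0,0,0]
After op 6 (RCL M2): stack=[0,0] mem=[0,0,0,0]
After op 7 (/): stack=[0] mem=[0,0,0,0]
After op 8 (STO M2): stack=[empty] mem=[0,0,0,0]
After op 9 (RCL M2): stack=[0] mem=[0,0,0,0]
After op 10 (push 6): stack=[0,6] mem=[0,0,0,0]
After op 11 (-): stack=[-6] mem=[0,0,0,0]
After op 12 (dup): stack=[-6,-6] mem=[0,0,0,0]
After op 13 (+): stack=[-12] mem=[0,0,0,0]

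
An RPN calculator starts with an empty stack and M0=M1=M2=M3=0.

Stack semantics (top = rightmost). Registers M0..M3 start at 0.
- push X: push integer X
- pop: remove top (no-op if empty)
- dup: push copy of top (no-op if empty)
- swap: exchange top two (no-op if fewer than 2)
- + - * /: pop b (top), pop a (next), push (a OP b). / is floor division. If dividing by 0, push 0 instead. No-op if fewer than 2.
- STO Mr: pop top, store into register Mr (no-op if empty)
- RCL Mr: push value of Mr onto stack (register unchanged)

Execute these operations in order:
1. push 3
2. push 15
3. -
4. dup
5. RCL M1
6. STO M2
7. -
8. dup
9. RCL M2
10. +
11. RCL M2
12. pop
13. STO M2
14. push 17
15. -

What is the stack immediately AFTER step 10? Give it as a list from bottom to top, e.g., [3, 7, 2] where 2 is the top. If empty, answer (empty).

After op 1 (push 3): stack=[3] mem=[0,0,0,0]
After op 2 (push 15): stack=[3,15] mem=[0,0,0,0]
After op 3 (-): stack=[-12] mem=[0,0,0,0]
After op 4 (dup): stack=[-12,-12] mem=[0,0,0,0]
After op 5 (RCL M1): stack=[-12,-12,0] mem=[0,0,0,0]
After op 6 (STO M2): stack=[-12,-12] mem=[0,0,0,0]
After op 7 (-): stack=[0] mem=[0,0,0,0]
After op 8 (dup): stack=[0,0] mem=[0,0,0,0]
After op 9 (RCL M2): stack=[0,0,0] mem=[0,0,0,0]
After op 10 (+): stack=[0,0] mem=[0,0,0,0]

[0, 0]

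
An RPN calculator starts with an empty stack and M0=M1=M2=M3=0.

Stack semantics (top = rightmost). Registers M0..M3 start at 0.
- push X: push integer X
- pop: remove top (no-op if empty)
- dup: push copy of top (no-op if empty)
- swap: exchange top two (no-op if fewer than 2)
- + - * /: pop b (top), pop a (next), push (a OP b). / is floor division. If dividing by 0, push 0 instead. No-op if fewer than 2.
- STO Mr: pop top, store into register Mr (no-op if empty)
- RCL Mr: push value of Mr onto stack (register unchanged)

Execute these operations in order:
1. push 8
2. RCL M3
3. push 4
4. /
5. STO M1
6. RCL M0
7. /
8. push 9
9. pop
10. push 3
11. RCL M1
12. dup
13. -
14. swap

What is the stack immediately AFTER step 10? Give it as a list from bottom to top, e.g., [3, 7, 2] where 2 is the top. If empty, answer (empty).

After op 1 (push 8): stack=[8] mem=[0,0,0,0]
After op 2 (RCL M3): stack=[8,0] mem=[0,0,0,0]
After op 3 (push 4): stack=[8,0,4] mem=[0,0,0,0]
After op 4 (/): stack=[8,0] mem=[0,0,0,0]
After op 5 (STO M1): stack=[8] mem=[0,0,0,0]
After op 6 (RCL M0): stack=[8,0] mem=[0,0,0,0]
After op 7 (/): stack=[0] mem=[0,0,0,0]
After op 8 (push 9): stack=[0,9] mem=[0,0,0,0]
After op 9 (pop): stack=[0] mem=[0,0,0,0]
After op 10 (push 3): stack=[0,3] mem=[0,0,0,0]

[0, 3]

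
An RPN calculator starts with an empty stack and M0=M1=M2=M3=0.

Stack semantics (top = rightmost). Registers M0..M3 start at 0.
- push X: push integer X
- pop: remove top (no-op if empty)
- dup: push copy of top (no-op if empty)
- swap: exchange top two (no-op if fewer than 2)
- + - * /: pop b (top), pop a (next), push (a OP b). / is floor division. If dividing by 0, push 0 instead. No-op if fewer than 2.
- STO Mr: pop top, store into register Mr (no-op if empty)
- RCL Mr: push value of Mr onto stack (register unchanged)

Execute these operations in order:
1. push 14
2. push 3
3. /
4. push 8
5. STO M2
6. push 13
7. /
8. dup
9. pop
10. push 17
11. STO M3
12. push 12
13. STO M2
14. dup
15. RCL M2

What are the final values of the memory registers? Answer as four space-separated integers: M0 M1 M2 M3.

Answer: 0 0 12 17

Derivation:
After op 1 (push 14): stack=[14] mem=[0,0,0,0]
After op 2 (push 3): stack=[14,3] mem=[0,0,0,0]
After op 3 (/): stack=[4] mem=[0,0,0,0]
After op 4 (push 8): stack=[4,8] mem=[0,0,0,0]
After op 5 (STO M2): stack=[4] mem=[0,0,8,0]
After op 6 (push 13): stack=[4,13] mem=[0,0,8,0]
After op 7 (/): stack=[0] mem=[0,0,8,0]
After op 8 (dup): stack=[0,0] mem=[0,0,8,0]
After op 9 (pop): stack=[0] mem=[0,0,8,0]
After op 10 (push 17): stack=[0,17] mem=[0,0,8,0]
After op 11 (STO M3): stack=[0] mem=[0,0,8,17]
After op 12 (push 12): stack=[0,12] mem=[0,0,8,17]
After op 13 (STO M2): stack=[0] mem=[0,0,12,17]
After op 14 (dup): stack=[0,0] mem=[0,0,12,17]
After op 15 (RCL M2): stack=[0,0,12] mem=[0,0,12,17]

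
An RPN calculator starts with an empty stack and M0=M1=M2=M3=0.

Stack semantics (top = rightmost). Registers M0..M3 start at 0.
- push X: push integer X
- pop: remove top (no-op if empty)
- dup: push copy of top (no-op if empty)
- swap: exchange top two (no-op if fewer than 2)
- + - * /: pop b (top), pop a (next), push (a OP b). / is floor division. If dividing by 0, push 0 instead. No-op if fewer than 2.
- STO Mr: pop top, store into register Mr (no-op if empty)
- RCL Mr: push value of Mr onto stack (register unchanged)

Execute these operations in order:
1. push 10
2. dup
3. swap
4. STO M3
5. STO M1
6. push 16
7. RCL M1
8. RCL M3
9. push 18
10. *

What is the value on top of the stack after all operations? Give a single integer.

After op 1 (push 10): stack=[10] mem=[0,0,0,0]
After op 2 (dup): stack=[10,10] mem=[0,0,0,0]
After op 3 (swap): stack=[10,10] mem=[0,0,0,0]
After op 4 (STO M3): stack=[10] mem=[0,0,0,10]
After op 5 (STO M1): stack=[empty] mem=[0,10,0,10]
After op 6 (push 16): stack=[16] mem=[0,10,0,10]
After op 7 (RCL M1): stack=[16,10] mem=[0,10,0,10]
After op 8 (RCL M3): stack=[16,10,10] mem=[0,10,0,10]
After op 9 (push 18): stack=[16,10,10,18] mem=[0,10,0,10]
After op 10 (*): stack=[16,10,180] mem=[0,10,0,10]

Answer: 180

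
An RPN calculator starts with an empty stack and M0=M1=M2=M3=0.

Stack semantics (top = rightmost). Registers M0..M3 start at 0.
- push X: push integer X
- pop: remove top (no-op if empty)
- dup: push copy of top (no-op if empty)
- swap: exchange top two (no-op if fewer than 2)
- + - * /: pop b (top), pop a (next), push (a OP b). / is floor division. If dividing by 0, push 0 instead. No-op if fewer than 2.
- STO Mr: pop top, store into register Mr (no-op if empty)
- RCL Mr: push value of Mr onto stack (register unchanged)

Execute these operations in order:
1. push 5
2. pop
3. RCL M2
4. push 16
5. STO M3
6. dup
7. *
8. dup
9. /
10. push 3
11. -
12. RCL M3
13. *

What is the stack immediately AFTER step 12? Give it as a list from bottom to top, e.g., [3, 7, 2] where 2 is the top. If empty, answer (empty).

After op 1 (push 5): stack=[5] mem=[0,0,0,0]
After op 2 (pop): stack=[empty] mem=[0,0,0,0]
After op 3 (RCL M2): stack=[0] mem=[0,0,0,0]
After op 4 (push 16): stack=[0,16] mem=[0,0,0,0]
After op 5 (STO M3): stack=[0] mem=[0,0,0,16]
After op 6 (dup): stack=[0,0] mem=[0,0,0,16]
After op 7 (*): stack=[0] mem=[0,0,0,16]
After op 8 (dup): stack=[0,0] mem=[0,0,0,16]
After op 9 (/): stack=[0] mem=[0,0,0,16]
After op 10 (push 3): stack=[0,3] mem=[0,0,0,16]
After op 11 (-): stack=[-3] mem=[0,0,0,16]
After op 12 (RCL M3): stack=[-3,16] mem=[0,0,0,16]

[-3, 16]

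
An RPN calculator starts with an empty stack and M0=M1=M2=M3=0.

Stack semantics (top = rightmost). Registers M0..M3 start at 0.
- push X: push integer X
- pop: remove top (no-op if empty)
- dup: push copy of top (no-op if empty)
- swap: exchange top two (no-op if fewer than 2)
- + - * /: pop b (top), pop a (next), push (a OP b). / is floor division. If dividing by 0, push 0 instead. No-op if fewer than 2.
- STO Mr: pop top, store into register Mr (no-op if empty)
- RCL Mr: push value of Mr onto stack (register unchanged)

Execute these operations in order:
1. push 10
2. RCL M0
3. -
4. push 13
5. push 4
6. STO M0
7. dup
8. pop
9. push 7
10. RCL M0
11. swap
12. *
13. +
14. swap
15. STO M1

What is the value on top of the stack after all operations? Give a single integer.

Answer: 41

Derivation:
After op 1 (push 10): stack=[10] mem=[0,0,0,0]
After op 2 (RCL M0): stack=[10,0] mem=[0,0,0,0]
After op 3 (-): stack=[10] mem=[0,0,0,0]
After op 4 (push 13): stack=[10,13] mem=[0,0,0,0]
After op 5 (push 4): stack=[10,13,4] mem=[0,0,0,0]
After op 6 (STO M0): stack=[10,13] mem=[4,0,0,0]
After op 7 (dup): stack=[10,13,13] mem=[4,0,0,0]
After op 8 (pop): stack=[10,13] mem=[4,0,0,0]
After op 9 (push 7): stack=[10,13,7] mem=[4,0,0,0]
After op 10 (RCL M0): stack=[10,13,7,4] mem=[4,0,0,0]
After op 11 (swap): stack=[10,13,4,7] mem=[4,0,0,0]
After op 12 (*): stack=[10,13,28] mem=[4,0,0,0]
After op 13 (+): stack=[10,41] mem=[4,0,0,0]
After op 14 (swap): stack=[41,10] mem=[4,0,0,0]
After op 15 (STO M1): stack=[41] mem=[4,10,0,0]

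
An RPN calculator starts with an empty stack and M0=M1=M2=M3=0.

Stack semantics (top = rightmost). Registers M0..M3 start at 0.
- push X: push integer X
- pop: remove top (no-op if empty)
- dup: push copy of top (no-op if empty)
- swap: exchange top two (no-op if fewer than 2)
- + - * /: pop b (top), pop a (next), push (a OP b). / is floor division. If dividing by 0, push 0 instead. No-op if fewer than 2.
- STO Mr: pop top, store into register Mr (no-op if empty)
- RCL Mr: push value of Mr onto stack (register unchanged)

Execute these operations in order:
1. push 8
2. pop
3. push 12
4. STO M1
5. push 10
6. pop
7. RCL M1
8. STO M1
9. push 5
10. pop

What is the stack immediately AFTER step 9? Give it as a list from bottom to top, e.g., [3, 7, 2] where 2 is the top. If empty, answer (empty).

After op 1 (push 8): stack=[8] mem=[0,0,0,0]
After op 2 (pop): stack=[empty] mem=[0,0,0,0]
After op 3 (push 12): stack=[12] mem=[0,0,0,0]
After op 4 (STO M1): stack=[empty] mem=[0,12,0,0]
After op 5 (push 10): stack=[10] mem=[0,12,0,0]
After op 6 (pop): stack=[empty] mem=[0,12,0,0]
After op 7 (RCL M1): stack=[12] mem=[0,12,0,0]
After op 8 (STO M1): stack=[empty] mem=[0,12,0,0]
After op 9 (push 5): stack=[5] mem=[0,12,0,0]

[5]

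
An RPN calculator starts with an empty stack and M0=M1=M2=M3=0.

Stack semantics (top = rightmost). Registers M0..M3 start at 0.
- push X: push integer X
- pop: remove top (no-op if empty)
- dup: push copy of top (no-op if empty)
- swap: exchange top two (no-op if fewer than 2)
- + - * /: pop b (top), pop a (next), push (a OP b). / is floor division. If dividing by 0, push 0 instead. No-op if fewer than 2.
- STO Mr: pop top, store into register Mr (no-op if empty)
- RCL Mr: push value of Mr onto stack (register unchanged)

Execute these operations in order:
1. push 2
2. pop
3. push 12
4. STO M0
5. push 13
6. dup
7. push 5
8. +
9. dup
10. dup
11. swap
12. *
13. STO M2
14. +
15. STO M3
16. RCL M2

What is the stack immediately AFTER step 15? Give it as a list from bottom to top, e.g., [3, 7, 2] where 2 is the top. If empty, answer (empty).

After op 1 (push 2): stack=[2] mem=[0,0,0,0]
After op 2 (pop): stack=[empty] mem=[0,0,0,0]
After op 3 (push 12): stack=[12] mem=[0,0,0,0]
After op 4 (STO M0): stack=[empty] mem=[12,0,0,0]
After op 5 (push 13): stack=[13] mem=[12,0,0,0]
After op 6 (dup): stack=[13,13] mem=[12,0,0,0]
After op 7 (push 5): stack=[13,13,5] mem=[12,0,0,0]
After op 8 (+): stack=[13,18] mem=[12,0,0,0]
After op 9 (dup): stack=[13,18,18] mem=[12,0,0,0]
After op 10 (dup): stack=[13,18,18,18] mem=[12,0,0,0]
After op 11 (swap): stack=[13,18,18,18] mem=[12,0,0,0]
After op 12 (*): stack=[13,18,324] mem=[12,0,0,0]
After op 13 (STO M2): stack=[13,18] mem=[12,0,324,0]
After op 14 (+): stack=[31] mem=[12,0,324,0]
After op 15 (STO M3): stack=[empty] mem=[12,0,324,31]

(empty)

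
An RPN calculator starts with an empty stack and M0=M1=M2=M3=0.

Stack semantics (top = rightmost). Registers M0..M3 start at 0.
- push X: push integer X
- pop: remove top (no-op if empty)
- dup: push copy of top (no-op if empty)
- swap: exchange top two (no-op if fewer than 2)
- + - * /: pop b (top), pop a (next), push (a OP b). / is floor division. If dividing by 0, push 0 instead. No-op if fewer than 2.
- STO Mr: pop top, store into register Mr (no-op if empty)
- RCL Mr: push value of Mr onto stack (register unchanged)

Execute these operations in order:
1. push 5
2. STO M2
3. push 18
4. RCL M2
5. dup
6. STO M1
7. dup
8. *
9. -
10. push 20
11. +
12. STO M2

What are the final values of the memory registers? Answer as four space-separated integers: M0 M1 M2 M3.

Answer: 0 5 13 0

Derivation:
After op 1 (push 5): stack=[5] mem=[0,0,0,0]
After op 2 (STO M2): stack=[empty] mem=[0,0,5,0]
After op 3 (push 18): stack=[18] mem=[0,0,5,0]
After op 4 (RCL M2): stack=[18,5] mem=[0,0,5,0]
After op 5 (dup): stack=[18,5,5] mem=[0,0,5,0]
After op 6 (STO M1): stack=[18,5] mem=[0,5,5,0]
After op 7 (dup): stack=[18,5,5] mem=[0,5,5,0]
After op 8 (*): stack=[18,25] mem=[0,5,5,0]
After op 9 (-): stack=[-7] mem=[0,5,5,0]
After op 10 (push 20): stack=[-7,20] mem=[0,5,5,0]
After op 11 (+): stack=[13] mem=[0,5,5,0]
After op 12 (STO M2): stack=[empty] mem=[0,5,13,0]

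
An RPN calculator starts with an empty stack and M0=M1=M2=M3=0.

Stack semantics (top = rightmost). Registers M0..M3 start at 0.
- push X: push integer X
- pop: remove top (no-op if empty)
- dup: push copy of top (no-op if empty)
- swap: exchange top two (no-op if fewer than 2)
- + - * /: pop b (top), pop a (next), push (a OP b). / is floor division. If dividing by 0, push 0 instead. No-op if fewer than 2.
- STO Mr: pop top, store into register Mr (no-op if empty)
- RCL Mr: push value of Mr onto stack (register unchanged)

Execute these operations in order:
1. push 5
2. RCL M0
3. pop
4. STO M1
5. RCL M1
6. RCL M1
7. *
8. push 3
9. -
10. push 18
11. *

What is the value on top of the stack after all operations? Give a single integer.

Answer: 396

Derivation:
After op 1 (push 5): stack=[5] mem=[0,0,0,0]
After op 2 (RCL M0): stack=[5,0] mem=[0,0,0,0]
After op 3 (pop): stack=[5] mem=[0,0,0,0]
After op 4 (STO M1): stack=[empty] mem=[0,5,0,0]
After op 5 (RCL M1): stack=[5] mem=[0,5,0,0]
After op 6 (RCL M1): stack=[5,5] mem=[0,5,0,0]
After op 7 (*): stack=[25] mem=[0,5,0,0]
After op 8 (push 3): stack=[25,3] mem=[0,5,0,0]
After op 9 (-): stack=[22] mem=[0,5,0,0]
After op 10 (push 18): stack=[22,18] mem=[0,5,0,0]
After op 11 (*): stack=[396] mem=[0,5,0,0]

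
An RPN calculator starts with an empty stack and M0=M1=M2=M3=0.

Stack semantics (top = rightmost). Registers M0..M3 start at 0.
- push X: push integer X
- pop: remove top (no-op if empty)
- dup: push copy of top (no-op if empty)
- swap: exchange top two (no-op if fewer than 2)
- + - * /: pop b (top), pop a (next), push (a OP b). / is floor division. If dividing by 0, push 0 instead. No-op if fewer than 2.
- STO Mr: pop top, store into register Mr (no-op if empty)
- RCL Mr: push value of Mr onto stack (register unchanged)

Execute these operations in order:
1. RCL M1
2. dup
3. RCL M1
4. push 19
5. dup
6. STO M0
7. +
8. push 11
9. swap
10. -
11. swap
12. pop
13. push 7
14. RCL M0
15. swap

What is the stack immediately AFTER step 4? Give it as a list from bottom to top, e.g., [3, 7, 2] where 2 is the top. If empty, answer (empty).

After op 1 (RCL M1): stack=[0] mem=[0,0,0,0]
After op 2 (dup): stack=[0,0] mem=[0,0,0,0]
After op 3 (RCL M1): stack=[0,0,0] mem=[0,0,0,0]
After op 4 (push 19): stack=[0,0,0,19] mem=[0,0,0,0]

[0, 0, 0, 19]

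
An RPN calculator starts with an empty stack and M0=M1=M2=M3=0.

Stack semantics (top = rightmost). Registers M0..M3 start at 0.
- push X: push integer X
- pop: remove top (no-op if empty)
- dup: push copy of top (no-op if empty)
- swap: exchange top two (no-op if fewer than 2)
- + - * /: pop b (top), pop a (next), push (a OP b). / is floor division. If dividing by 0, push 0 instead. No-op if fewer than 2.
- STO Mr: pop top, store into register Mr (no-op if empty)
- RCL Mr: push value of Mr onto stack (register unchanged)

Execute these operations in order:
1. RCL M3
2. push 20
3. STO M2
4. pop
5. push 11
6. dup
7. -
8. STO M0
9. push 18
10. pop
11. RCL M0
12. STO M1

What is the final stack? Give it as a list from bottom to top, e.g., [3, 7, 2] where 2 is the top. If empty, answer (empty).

Answer: (empty)

Derivation:
After op 1 (RCL M3): stack=[0] mem=[0,0,0,0]
After op 2 (push 20): stack=[0,20] mem=[0,0,0,0]
After op 3 (STO M2): stack=[0] mem=[0,0,20,0]
After op 4 (pop): stack=[empty] mem=[0,0,20,0]
After op 5 (push 11): stack=[11] mem=[0,0,20,0]
After op 6 (dup): stack=[11,11] mem=[0,0,20,0]
After op 7 (-): stack=[0] mem=[0,0,20,0]
After op 8 (STO M0): stack=[empty] mem=[0,0,20,0]
After op 9 (push 18): stack=[18] mem=[0,0,20,0]
After op 10 (pop): stack=[empty] mem=[0,0,20,0]
After op 11 (RCL M0): stack=[0] mem=[0,0,20,0]
After op 12 (STO M1): stack=[empty] mem=[0,0,20,0]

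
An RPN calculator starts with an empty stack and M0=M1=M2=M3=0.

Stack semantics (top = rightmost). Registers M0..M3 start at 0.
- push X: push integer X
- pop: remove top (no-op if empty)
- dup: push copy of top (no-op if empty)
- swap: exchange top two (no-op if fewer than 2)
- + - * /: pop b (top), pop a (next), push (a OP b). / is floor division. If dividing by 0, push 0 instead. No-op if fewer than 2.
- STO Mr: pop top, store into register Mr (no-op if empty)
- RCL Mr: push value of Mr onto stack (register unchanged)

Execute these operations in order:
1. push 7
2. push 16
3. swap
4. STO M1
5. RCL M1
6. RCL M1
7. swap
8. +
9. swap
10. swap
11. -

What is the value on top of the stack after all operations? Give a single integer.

After op 1 (push 7): stack=[7] mem=[0,0,0,0]
After op 2 (push 16): stack=[7,16] mem=[0,0,0,0]
After op 3 (swap): stack=[16,7] mem=[0,0,0,0]
After op 4 (STO M1): stack=[16] mem=[0,7,0,0]
After op 5 (RCL M1): stack=[16,7] mem=[0,7,0,0]
After op 6 (RCL M1): stack=[16,7,7] mem=[0,7,0,0]
After op 7 (swap): stack=[16,7,7] mem=[0,7,0,0]
After op 8 (+): stack=[16,14] mem=[0,7,0,0]
After op 9 (swap): stack=[14,16] mem=[0,7,0,0]
After op 10 (swap): stack=[16,14] mem=[0,7,0,0]
After op 11 (-): stack=[2] mem=[0,7,0,0]

Answer: 2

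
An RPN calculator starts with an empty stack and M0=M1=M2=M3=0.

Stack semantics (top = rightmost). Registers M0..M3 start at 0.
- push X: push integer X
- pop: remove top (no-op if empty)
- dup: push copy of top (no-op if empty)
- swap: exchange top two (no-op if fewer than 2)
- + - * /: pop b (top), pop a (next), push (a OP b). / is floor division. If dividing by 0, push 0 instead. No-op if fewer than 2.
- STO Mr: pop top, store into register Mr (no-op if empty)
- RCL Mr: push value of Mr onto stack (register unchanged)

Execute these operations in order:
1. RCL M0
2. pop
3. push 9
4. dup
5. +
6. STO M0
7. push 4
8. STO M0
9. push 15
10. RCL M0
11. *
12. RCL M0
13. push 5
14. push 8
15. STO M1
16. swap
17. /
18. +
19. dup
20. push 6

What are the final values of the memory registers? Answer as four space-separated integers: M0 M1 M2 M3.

Answer: 4 8 0 0

Derivation:
After op 1 (RCL M0): stack=[0] mem=[0,0,0,0]
After op 2 (pop): stack=[empty] mem=[0,0,0,0]
After op 3 (push 9): stack=[9] mem=[0,0,0,0]
After op 4 (dup): stack=[9,9] mem=[0,0,0,0]
After op 5 (+): stack=[18] mem=[0,0,0,0]
After op 6 (STO M0): stack=[empty] mem=[18,0,0,0]
After op 7 (push 4): stack=[4] mem=[18,0,0,0]
After op 8 (STO M0): stack=[empty] mem=[4,0,0,0]
After op 9 (push 15): stack=[15] mem=[4,0,0,0]
After op 10 (RCL M0): stack=[15,4] mem=[4,0,0,0]
After op 11 (*): stack=[60] mem=[4,0,0,0]
After op 12 (RCL M0): stack=[60,4] mem=[4,0,0,0]
After op 13 (push 5): stack=[60,4,5] mem=[4,0,0,0]
After op 14 (push 8): stack=[60,4,5,8] mem=[4,0,0,0]
After op 15 (STO M1): stack=[60,4,5] mem=[4,8,0,0]
After op 16 (swap): stack=[60,5,4] mem=[4,8,0,0]
After op 17 (/): stack=[60,1] mem=[4,8,0,0]
After op 18 (+): stack=[61] mem=[4,8,0,0]
After op 19 (dup): stack=[61,61] mem=[4,8,0,0]
After op 20 (push 6): stack=[61,61,6] mem=[4,8,0,0]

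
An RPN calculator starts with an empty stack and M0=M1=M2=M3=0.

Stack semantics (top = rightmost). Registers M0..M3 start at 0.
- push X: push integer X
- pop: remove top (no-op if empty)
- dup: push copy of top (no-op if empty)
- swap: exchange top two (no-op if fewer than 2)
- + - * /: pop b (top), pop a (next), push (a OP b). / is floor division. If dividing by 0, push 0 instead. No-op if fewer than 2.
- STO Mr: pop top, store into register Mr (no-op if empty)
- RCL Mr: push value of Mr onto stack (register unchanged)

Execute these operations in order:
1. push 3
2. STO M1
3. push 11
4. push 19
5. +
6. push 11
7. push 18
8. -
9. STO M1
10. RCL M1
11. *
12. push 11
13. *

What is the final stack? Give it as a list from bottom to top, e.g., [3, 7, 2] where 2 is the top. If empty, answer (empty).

After op 1 (push 3): stack=[3] mem=[0,0,0,0]
After op 2 (STO M1): stack=[empty] mem=[0,3,0,0]
After op 3 (push 11): stack=[11] mem=[0,3,0,0]
After op 4 (push 19): stack=[11,19] mem=[0,3,0,0]
After op 5 (+): stack=[30] mem=[0,3,0,0]
After op 6 (push 11): stack=[30,11] mem=[0,3,0,0]
After op 7 (push 18): stack=[30,11,18] mem=[0,3,0,0]
After op 8 (-): stack=[30,-7] mem=[0,3,0,0]
After op 9 (STO M1): stack=[30] mem=[0,-7,0,0]
After op 10 (RCL M1): stack=[30,-7] mem=[0,-7,0,0]
After op 11 (*): stack=[-210] mem=[0,-7,0,0]
After op 12 (push 11): stack=[-210,11] mem=[0,-7,0,0]
After op 13 (*): stack=[-2310] mem=[0,-7,0,0]

Answer: [-2310]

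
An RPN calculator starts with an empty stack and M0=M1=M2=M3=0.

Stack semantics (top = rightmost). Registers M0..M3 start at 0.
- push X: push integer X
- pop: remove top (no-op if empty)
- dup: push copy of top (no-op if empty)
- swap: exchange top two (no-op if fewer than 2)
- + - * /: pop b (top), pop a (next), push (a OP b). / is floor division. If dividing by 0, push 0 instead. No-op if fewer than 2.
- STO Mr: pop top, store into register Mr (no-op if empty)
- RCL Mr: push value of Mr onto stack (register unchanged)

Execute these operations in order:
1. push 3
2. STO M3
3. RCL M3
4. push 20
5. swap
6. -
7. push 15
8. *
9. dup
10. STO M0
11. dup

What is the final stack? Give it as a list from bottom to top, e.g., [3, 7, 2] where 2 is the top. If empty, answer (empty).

After op 1 (push 3): stack=[3] mem=[0,0,0,0]
After op 2 (STO M3): stack=[empty] mem=[0,0,0,3]
After op 3 (RCL M3): stack=[3] mem=[0,0,0,3]
After op 4 (push 20): stack=[3,20] mem=[0,0,0,3]
After op 5 (swap): stack=[20,3] mem=[0,0,0,3]
After op 6 (-): stack=[17] mem=[0,0,0,3]
After op 7 (push 15): stack=[17,15] mem=[0,0,0,3]
After op 8 (*): stack=[255] mem=[0,0,0,3]
After op 9 (dup): stack=[255,255] mem=[0,0,0,3]
After op 10 (STO M0): stack=[255] mem=[255,0,0,3]
After op 11 (dup): stack=[255,255] mem=[255,0,0,3]

Answer: [255, 255]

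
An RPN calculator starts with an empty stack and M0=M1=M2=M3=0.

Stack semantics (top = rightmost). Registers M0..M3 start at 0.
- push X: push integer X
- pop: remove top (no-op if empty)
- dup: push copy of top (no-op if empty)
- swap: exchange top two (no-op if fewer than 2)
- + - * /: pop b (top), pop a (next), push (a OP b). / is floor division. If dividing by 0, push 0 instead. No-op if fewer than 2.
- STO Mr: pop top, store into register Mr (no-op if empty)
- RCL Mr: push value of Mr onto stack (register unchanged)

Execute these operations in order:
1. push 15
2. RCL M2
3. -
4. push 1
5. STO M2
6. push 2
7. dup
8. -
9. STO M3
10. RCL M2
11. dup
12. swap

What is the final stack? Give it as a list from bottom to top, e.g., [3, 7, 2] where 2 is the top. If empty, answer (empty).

After op 1 (push 15): stack=[15] mem=[0,0,0,0]
After op 2 (RCL M2): stack=[15,0] mem=[0,0,0,0]
After op 3 (-): stack=[15] mem=[0,0,0,0]
After op 4 (push 1): stack=[15,1] mem=[0,0,0,0]
After op 5 (STO M2): stack=[15] mem=[0,0,1,0]
After op 6 (push 2): stack=[15,2] mem=[0,0,1,0]
After op 7 (dup): stack=[15,2,2] mem=[0,0,1,0]
After op 8 (-): stack=[15,0] mem=[0,0,1,0]
After op 9 (STO M3): stack=[15] mem=[0,0,1,0]
After op 10 (RCL M2): stack=[15,1] mem=[0,0,1,0]
After op 11 (dup): stack=[15,1,1] mem=[0,0,1,0]
After op 12 (swap): stack=[15,1,1] mem=[0,0,1,0]

Answer: [15, 1, 1]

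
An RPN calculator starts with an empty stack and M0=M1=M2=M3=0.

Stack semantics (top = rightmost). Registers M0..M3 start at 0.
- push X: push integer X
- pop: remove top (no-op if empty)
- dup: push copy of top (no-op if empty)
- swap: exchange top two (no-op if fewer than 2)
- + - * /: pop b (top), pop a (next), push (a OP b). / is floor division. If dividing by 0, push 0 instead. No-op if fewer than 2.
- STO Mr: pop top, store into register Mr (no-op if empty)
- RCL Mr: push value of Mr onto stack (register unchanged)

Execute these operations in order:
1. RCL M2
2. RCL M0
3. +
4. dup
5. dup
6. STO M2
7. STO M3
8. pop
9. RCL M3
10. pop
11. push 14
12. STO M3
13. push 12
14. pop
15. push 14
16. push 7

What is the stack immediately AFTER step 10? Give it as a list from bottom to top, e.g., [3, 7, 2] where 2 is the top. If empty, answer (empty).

After op 1 (RCL M2): stack=[0] mem=[0,0,0,0]
After op 2 (RCL M0): stack=[0,0] mem=[0,0,0,0]
After op 3 (+): stack=[0] mem=[0,0,0,0]
After op 4 (dup): stack=[0,0] mem=[0,0,0,0]
After op 5 (dup): stack=[0,0,0] mem=[0,0,0,0]
After op 6 (STO M2): stack=[0,0] mem=[0,0,0,0]
After op 7 (STO M3): stack=[0] mem=[0,0,0,0]
After op 8 (pop): stack=[empty] mem=[0,0,0,0]
After op 9 (RCL M3): stack=[0] mem=[0,0,0,0]
After op 10 (pop): stack=[empty] mem=[0,0,0,0]

(empty)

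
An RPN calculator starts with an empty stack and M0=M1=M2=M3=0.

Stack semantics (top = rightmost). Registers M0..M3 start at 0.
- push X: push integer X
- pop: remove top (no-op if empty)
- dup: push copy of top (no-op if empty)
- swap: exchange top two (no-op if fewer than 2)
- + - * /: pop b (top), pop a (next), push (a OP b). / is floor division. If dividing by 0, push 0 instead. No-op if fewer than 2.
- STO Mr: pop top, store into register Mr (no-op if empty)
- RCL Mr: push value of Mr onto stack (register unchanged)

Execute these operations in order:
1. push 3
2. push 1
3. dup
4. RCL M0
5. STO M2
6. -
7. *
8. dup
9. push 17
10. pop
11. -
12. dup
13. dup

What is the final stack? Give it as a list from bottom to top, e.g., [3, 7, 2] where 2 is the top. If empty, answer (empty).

After op 1 (push 3): stack=[3] mem=[0,0,0,0]
After op 2 (push 1): stack=[3,1] mem=[0,0,0,0]
After op 3 (dup): stack=[3,1,1] mem=[0,0,0,0]
After op 4 (RCL M0): stack=[3,1,1,0] mem=[0,0,0,0]
After op 5 (STO M2): stack=[3,1,1] mem=[0,0,0,0]
After op 6 (-): stack=[3,0] mem=[0,0,0,0]
After op 7 (*): stack=[0] mem=[0,0,0,0]
After op 8 (dup): stack=[0,0] mem=[0,0,0,0]
After op 9 (push 17): stack=[0,0,17] mem=[0,0,0,0]
After op 10 (pop): stack=[0,0] mem=[0,0,0,0]
After op 11 (-): stack=[0] mem=[0,0,0,0]
After op 12 (dup): stack=[0,0] mem=[0,0,0,0]
After op 13 (dup): stack=[0,0,0] mem=[0,0,0,0]

Answer: [0, 0, 0]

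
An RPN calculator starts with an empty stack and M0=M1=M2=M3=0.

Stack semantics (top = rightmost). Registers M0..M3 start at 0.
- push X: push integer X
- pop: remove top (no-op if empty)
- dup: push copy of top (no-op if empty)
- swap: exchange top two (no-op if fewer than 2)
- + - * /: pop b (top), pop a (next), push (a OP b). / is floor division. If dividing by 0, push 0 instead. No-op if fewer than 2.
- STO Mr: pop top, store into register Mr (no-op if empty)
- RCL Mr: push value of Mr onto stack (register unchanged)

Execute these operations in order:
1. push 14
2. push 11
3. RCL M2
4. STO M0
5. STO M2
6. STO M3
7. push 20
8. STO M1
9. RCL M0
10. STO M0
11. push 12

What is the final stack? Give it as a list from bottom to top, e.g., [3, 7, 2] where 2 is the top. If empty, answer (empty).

Answer: [12]

Derivation:
After op 1 (push 14): stack=[14] mem=[0,0,0,0]
After op 2 (push 11): stack=[14,11] mem=[0,0,0,0]
After op 3 (RCL M2): stack=[14,11,0] mem=[0,0,0,0]
After op 4 (STO M0): stack=[14,11] mem=[0,0,0,0]
After op 5 (STO M2): stack=[14] mem=[0,0,11,0]
After op 6 (STO M3): stack=[empty] mem=[0,0,11,14]
After op 7 (push 20): stack=[20] mem=[0,0,11,14]
After op 8 (STO M1): stack=[empty] mem=[0,20,11,14]
After op 9 (RCL M0): stack=[0] mem=[0,20,11,14]
After op 10 (STO M0): stack=[empty] mem=[0,20,11,14]
After op 11 (push 12): stack=[12] mem=[0,20,11,14]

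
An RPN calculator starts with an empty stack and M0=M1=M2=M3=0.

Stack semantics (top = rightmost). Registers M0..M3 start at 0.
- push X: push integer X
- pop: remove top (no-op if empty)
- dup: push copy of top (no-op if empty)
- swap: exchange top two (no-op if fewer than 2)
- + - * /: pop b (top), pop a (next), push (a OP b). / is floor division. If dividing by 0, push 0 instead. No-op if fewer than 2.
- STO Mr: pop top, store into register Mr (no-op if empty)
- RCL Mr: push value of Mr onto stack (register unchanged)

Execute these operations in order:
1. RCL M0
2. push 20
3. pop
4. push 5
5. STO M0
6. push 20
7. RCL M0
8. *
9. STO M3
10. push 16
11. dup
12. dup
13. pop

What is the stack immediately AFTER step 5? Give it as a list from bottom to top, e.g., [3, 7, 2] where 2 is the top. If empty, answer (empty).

After op 1 (RCL M0): stack=[0] mem=[0,0,0,0]
After op 2 (push 20): stack=[0,20] mem=[0,0,0,0]
After op 3 (pop): stack=[0] mem=[0,0,0,0]
After op 4 (push 5): stack=[0,5] mem=[0,0,0,0]
After op 5 (STO M0): stack=[0] mem=[5,0,0,0]

[0]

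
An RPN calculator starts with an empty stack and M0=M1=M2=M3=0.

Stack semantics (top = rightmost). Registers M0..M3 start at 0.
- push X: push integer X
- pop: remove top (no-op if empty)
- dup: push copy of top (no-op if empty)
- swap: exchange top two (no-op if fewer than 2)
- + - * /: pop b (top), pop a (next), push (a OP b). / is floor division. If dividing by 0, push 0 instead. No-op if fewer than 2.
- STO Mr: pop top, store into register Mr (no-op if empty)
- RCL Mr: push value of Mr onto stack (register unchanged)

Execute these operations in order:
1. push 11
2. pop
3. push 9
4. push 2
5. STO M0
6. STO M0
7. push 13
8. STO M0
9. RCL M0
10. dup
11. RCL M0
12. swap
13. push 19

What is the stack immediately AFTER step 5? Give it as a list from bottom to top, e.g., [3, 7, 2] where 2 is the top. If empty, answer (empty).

After op 1 (push 11): stack=[11] mem=[0,0,0,0]
After op 2 (pop): stack=[empty] mem=[0,0,0,0]
After op 3 (push 9): stack=[9] mem=[0,0,0,0]
After op 4 (push 2): stack=[9,2] mem=[0,0,0,0]
After op 5 (STO M0): stack=[9] mem=[2,0,0,0]

[9]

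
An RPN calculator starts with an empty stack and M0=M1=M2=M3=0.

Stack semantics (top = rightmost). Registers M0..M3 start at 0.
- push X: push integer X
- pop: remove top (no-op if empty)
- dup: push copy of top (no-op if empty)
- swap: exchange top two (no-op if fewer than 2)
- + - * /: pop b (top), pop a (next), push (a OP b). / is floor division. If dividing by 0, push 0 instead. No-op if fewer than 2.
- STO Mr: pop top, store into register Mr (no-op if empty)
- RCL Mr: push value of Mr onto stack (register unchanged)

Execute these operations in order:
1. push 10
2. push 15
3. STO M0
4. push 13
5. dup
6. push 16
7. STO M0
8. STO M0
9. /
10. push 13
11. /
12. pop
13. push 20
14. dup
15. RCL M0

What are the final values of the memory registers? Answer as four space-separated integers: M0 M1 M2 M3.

Answer: 13 0 0 0

Derivation:
After op 1 (push 10): stack=[10] mem=[0,0,0,0]
After op 2 (push 15): stack=[10,15] mem=[0,0,0,0]
After op 3 (STO M0): stack=[10] mem=[15,0,0,0]
After op 4 (push 13): stack=[10,13] mem=[15,0,0,0]
After op 5 (dup): stack=[10,13,13] mem=[15,0,0,0]
After op 6 (push 16): stack=[10,13,13,16] mem=[15,0,0,0]
After op 7 (STO M0): stack=[10,13,13] mem=[16,0,0,0]
After op 8 (STO M0): stack=[10,13] mem=[13,0,0,0]
After op 9 (/): stack=[0] mem=[13,0,0,0]
After op 10 (push 13): stack=[0,13] mem=[13,0,0,0]
After op 11 (/): stack=[0] mem=[13,0,0,0]
After op 12 (pop): stack=[empty] mem=[13,0,0,0]
After op 13 (push 20): stack=[20] mem=[13,0,0,0]
After op 14 (dup): stack=[20,20] mem=[13,0,0,0]
After op 15 (RCL M0): stack=[20,20,13] mem=[13,0,0,0]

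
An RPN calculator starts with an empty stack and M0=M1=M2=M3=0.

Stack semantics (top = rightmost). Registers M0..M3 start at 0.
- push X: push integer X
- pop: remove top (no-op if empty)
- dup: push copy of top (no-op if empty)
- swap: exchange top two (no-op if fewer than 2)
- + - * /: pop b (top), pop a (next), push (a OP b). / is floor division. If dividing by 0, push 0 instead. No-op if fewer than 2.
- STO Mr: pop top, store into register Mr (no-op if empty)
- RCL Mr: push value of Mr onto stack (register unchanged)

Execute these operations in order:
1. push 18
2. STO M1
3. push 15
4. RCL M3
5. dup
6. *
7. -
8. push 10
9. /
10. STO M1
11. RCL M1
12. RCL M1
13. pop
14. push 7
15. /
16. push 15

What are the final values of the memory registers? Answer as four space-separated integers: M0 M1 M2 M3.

Answer: 0 1 0 0

Derivation:
After op 1 (push 18): stack=[18] mem=[0,0,0,0]
After op 2 (STO M1): stack=[empty] mem=[0,18,0,0]
After op 3 (push 15): stack=[15] mem=[0,18,0,0]
After op 4 (RCL M3): stack=[15,0] mem=[0,18,0,0]
After op 5 (dup): stack=[15,0,0] mem=[0,18,0,0]
After op 6 (*): stack=[15,0] mem=[0,18,0,0]
After op 7 (-): stack=[15] mem=[0,18,0,0]
After op 8 (push 10): stack=[15,10] mem=[0,18,0,0]
After op 9 (/): stack=[1] mem=[0,18,0,0]
After op 10 (STO M1): stack=[empty] mem=[0,1,0,0]
After op 11 (RCL M1): stack=[1] mem=[0,1,0,0]
After op 12 (RCL M1): stack=[1,1] mem=[0,1,0,0]
After op 13 (pop): stack=[1] mem=[0,1,0,0]
After op 14 (push 7): stack=[1,7] mem=[0,1,0,0]
After op 15 (/): stack=[0] mem=[0,1,0,0]
After op 16 (push 15): stack=[0,15] mem=[0,1,0,0]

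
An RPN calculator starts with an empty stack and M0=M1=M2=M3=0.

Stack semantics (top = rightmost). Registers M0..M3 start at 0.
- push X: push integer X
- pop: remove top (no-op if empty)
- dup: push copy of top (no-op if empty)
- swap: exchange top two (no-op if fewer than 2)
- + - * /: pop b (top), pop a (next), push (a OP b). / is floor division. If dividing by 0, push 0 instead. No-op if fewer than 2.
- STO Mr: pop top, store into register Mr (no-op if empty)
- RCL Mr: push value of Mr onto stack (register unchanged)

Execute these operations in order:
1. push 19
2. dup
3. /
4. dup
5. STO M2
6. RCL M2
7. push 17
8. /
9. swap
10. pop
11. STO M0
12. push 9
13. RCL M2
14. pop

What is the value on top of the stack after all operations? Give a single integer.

Answer: 9

Derivation:
After op 1 (push 19): stack=[19] mem=[0,0,0,0]
After op 2 (dup): stack=[19,19] mem=[0,0,0,0]
After op 3 (/): stack=[1] mem=[0,0,0,0]
After op 4 (dup): stack=[1,1] mem=[0,0,0,0]
After op 5 (STO M2): stack=[1] mem=[0,0,1,0]
After op 6 (RCL M2): stack=[1,1] mem=[0,0,1,0]
After op 7 (push 17): stack=[1,1,17] mem=[0,0,1,0]
After op 8 (/): stack=[1,0] mem=[0,0,1,0]
After op 9 (swap): stack=[0,1] mem=[0,0,1,0]
After op 10 (pop): stack=[0] mem=[0,0,1,0]
After op 11 (STO M0): stack=[empty] mem=[0,0,1,0]
After op 12 (push 9): stack=[9] mem=[0,0,1,0]
After op 13 (RCL M2): stack=[9,1] mem=[0,0,1,0]
After op 14 (pop): stack=[9] mem=[0,0,1,0]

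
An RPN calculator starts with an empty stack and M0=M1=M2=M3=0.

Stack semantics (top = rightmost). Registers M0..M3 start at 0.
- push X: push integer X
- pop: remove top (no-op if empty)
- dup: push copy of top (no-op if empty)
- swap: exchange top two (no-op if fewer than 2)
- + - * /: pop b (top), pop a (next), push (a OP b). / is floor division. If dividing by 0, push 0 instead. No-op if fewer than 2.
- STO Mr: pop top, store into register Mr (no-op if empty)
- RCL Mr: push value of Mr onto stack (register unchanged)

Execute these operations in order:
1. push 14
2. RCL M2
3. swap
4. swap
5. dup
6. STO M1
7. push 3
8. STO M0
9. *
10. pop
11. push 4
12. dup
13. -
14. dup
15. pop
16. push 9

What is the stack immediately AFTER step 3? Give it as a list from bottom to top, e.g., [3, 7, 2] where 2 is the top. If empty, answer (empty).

After op 1 (push 14): stack=[14] mem=[0,0,0,0]
After op 2 (RCL M2): stack=[14,0] mem=[0,0,0,0]
After op 3 (swap): stack=[0,14] mem=[0,0,0,0]

[0, 14]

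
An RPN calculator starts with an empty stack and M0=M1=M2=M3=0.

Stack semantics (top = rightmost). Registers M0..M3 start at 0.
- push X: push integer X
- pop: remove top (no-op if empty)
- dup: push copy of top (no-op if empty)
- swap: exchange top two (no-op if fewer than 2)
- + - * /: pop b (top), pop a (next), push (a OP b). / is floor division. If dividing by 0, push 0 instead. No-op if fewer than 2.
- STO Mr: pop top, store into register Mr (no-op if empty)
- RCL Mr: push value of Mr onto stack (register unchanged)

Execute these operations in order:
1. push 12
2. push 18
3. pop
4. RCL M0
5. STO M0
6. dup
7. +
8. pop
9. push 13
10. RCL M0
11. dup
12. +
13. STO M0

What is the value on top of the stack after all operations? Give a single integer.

After op 1 (push 12): stack=[12] mem=[0,0,0,0]
After op 2 (push 18): stack=[12,18] mem=[0,0,0,0]
After op 3 (pop): stack=[12] mem=[0,0,0,0]
After op 4 (RCL M0): stack=[12,0] mem=[0,0,0,0]
After op 5 (STO M0): stack=[12] mem=[0,0,0,0]
After op 6 (dup): stack=[12,12] mem=[0,0,0,0]
After op 7 (+): stack=[24] mem=[0,0,0,0]
After op 8 (pop): stack=[empty] mem=[0,0,0,0]
After op 9 (push 13): stack=[13] mem=[0,0,0,0]
After op 10 (RCL M0): stack=[13,0] mem=[0,0,0,0]
After op 11 (dup): stack=[13,0,0] mem=[0,0,0,0]
After op 12 (+): stack=[13,0] mem=[0,0,0,0]
After op 13 (STO M0): stack=[13] mem=[0,0,0,0]

Answer: 13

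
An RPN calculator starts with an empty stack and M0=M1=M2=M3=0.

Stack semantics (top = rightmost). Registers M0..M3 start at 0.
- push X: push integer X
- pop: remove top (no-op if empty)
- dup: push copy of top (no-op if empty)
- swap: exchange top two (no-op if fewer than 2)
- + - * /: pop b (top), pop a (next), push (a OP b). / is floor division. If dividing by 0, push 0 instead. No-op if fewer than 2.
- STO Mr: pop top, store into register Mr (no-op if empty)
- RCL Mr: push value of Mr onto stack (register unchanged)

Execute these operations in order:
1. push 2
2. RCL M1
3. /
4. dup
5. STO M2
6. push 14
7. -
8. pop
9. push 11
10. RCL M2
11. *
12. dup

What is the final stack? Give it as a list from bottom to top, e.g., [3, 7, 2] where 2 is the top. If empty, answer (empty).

After op 1 (push 2): stack=[2] mem=[0,0,0,0]
After op 2 (RCL M1): stack=[2,0] mem=[0,0,0,0]
After op 3 (/): stack=[0] mem=[0,0,0,0]
After op 4 (dup): stack=[0,0] mem=[0,0,0,0]
After op 5 (STO M2): stack=[0] mem=[0,0,0,0]
After op 6 (push 14): stack=[0,14] mem=[0,0,0,0]
After op 7 (-): stack=[-14] mem=[0,0,0,0]
After op 8 (pop): stack=[empty] mem=[0,0,0,0]
After op 9 (push 11): stack=[11] mem=[0,0,0,0]
After op 10 (RCL M2): stack=[11,0] mem=[0,0,0,0]
After op 11 (*): stack=[0] mem=[0,0,0,0]
After op 12 (dup): stack=[0,0] mem=[0,0,0,0]

Answer: [0, 0]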